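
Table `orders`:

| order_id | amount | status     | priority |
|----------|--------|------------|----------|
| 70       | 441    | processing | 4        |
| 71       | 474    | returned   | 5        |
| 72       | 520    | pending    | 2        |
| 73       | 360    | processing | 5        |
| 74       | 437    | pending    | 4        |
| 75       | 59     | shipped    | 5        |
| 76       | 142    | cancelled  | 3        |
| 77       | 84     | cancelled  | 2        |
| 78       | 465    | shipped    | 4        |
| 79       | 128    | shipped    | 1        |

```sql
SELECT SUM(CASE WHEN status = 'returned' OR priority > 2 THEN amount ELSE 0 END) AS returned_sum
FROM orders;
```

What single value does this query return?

order_id=70: ✓ → 441
order_id=71: ✓ → 474
order_id=72: ✗
order_id=73: ✓ → 360
order_id=74: ✓ → 437
order_id=75: ✓ → 59
order_id=76: ✓ → 142
order_id=77: ✗
order_id=78: ✓ → 465
order_id=79: ✗
returned_sum = 441 + 474 + 360 + 437 + 59 + 142 + 465 = 2378

2378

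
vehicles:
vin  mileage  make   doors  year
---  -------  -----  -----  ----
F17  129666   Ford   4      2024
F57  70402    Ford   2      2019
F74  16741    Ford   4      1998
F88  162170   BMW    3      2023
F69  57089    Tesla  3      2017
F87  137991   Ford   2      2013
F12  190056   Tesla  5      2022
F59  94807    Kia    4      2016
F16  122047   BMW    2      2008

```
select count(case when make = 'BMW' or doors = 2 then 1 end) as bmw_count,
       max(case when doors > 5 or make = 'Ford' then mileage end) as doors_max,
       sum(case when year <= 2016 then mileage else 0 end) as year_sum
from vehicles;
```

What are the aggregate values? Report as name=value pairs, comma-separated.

[bmw_count: make = 'BMW' or doors = 2]
vin=F17: ✗
vin=F57: ✓ → 1
vin=F74: ✗
vin=F88: ✓ → 1
vin=F69: ✗
vin=F87: ✓ → 1
vin=F12: ✗
vin=F59: ✗
vin=F16: ✓ → 1
bmw_count = COUNT(1, 1, 1, 1) = 4
—
[doors_max: doors > 5 or make = 'Ford']
vin=F17: ✓ → 129666
vin=F57: ✓ → 70402
vin=F74: ✓ → 16741
vin=F88: ✗
vin=F69: ✗
vin=F87: ✓ → 137991
vin=F12: ✗
vin=F59: ✗
vin=F16: ✗
doors_max = MAX(129666, 70402, 16741, 137991) = 137991
—
[year_sum: year <= 2016]
vin=F17: ✗
vin=F57: ✗
vin=F74: ✓ → 16741
vin=F88: ✗
vin=F69: ✗
vin=F87: ✓ → 137991
vin=F12: ✗
vin=F59: ✓ → 94807
vin=F16: ✓ → 122047
year_sum = 16741 + 137991 + 94807 + 122047 = 371586

bmw_count=4, doors_max=137991, year_sum=371586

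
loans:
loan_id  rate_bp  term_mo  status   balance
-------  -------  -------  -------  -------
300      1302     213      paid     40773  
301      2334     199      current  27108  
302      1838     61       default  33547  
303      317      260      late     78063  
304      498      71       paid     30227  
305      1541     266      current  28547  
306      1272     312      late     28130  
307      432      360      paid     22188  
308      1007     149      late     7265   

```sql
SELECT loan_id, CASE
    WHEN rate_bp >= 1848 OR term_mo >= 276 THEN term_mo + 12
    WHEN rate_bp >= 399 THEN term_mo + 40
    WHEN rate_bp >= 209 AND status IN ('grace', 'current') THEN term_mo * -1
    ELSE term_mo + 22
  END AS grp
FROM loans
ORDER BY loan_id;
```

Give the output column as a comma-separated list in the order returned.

loan_id=300: rate_bp >= 399 → 253
loan_id=301: rate_bp >= 1848 OR term_mo >= 276 → 211
loan_id=302: rate_bp >= 399 → 101
loan_id=303: ELSE → 282
loan_id=304: rate_bp >= 399 → 111
loan_id=305: rate_bp >= 399 → 306
loan_id=306: rate_bp >= 1848 OR term_mo >= 276 → 324
loan_id=307: rate_bp >= 1848 OR term_mo >= 276 → 372
loan_id=308: rate_bp >= 399 → 189

253, 211, 101, 282, 111, 306, 324, 372, 189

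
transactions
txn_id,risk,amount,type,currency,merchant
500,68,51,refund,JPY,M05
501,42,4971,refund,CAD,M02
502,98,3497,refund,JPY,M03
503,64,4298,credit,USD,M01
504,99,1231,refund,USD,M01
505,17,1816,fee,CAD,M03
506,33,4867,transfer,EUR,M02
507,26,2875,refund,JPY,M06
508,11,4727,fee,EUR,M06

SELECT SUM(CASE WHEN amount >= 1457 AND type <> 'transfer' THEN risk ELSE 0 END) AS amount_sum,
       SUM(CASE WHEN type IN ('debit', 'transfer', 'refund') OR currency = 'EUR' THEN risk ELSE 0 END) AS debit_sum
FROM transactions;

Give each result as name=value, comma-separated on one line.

[amount_sum: amount >= 1457 AND type <> 'transfer']
txn_id=500: ✗
txn_id=501: ✓ → 42
txn_id=502: ✓ → 98
txn_id=503: ✓ → 64
txn_id=504: ✗
txn_id=505: ✓ → 17
txn_id=506: ✗
txn_id=507: ✓ → 26
txn_id=508: ✓ → 11
amount_sum = 42 + 98 + 64 + 17 + 26 + 11 = 258
—
[debit_sum: type IN ('debit', 'transfer', 'refund') OR currency = 'EUR']
txn_id=500: ✓ → 68
txn_id=501: ✓ → 42
txn_id=502: ✓ → 98
txn_id=503: ✗
txn_id=504: ✓ → 99
txn_id=505: ✗
txn_id=506: ✓ → 33
txn_id=507: ✓ → 26
txn_id=508: ✓ → 11
debit_sum = 68 + 42 + 98 + 99 + 33 + 26 + 11 = 377

amount_sum=258, debit_sum=377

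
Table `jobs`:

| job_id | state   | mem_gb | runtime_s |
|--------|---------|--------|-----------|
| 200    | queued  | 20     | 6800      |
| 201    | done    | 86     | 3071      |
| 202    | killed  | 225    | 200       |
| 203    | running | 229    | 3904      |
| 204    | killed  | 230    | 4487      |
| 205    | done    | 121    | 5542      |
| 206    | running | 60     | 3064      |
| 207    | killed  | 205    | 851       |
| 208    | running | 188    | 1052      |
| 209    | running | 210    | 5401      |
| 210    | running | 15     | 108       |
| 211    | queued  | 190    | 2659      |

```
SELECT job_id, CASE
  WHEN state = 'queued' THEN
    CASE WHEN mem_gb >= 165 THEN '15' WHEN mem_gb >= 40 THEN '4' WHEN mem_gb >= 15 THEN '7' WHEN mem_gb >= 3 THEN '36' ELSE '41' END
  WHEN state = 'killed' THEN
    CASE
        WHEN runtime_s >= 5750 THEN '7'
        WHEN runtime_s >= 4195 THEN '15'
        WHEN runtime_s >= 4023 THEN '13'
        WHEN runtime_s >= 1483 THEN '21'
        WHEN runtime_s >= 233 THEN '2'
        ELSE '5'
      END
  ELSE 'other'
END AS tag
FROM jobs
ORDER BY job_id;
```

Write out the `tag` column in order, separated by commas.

job_id=200: state='queued' → inner[mem_gb >= 15] → 7
job_id=201: state='done' → outer ELSE → other
job_id=202: state='killed' → inner[ELSE] → 5
job_id=203: state='running' → outer ELSE → other
job_id=204: state='killed' → inner[runtime_s >= 4195] → 15
job_id=205: state='done' → outer ELSE → other
job_id=206: state='running' → outer ELSE → other
job_id=207: state='killed' → inner[runtime_s >= 233] → 2
job_id=208: state='running' → outer ELSE → other
job_id=209: state='running' → outer ELSE → other
job_id=210: state='running' → outer ELSE → other
job_id=211: state='queued' → inner[mem_gb >= 165] → 15

7, other, 5, other, 15, other, other, 2, other, other, other, 15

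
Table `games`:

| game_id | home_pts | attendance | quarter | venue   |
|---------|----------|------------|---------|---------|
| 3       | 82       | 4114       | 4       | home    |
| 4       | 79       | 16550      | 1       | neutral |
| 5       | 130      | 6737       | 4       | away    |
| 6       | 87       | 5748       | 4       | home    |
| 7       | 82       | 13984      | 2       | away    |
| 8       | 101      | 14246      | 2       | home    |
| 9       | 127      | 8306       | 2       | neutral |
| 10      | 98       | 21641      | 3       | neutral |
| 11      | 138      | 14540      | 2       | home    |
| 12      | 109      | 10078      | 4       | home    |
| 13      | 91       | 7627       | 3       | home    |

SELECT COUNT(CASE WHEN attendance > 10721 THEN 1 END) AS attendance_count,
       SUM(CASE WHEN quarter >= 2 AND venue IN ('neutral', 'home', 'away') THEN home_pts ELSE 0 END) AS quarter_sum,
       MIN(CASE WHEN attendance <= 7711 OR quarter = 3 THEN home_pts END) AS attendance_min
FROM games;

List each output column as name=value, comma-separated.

attendance_count=5, quarter_sum=1045, attendance_min=82

[attendance_count: attendance > 10721]
game_id=3: ✗
game_id=4: ✓ → 1
game_id=5: ✗
game_id=6: ✗
game_id=7: ✓ → 1
game_id=8: ✓ → 1
game_id=9: ✗
game_id=10: ✓ → 1
game_id=11: ✓ → 1
game_id=12: ✗
game_id=13: ✗
attendance_count = COUNT(1, 1, 1, 1, 1) = 5
—
[quarter_sum: quarter >= 2 AND venue IN ('neutral', 'home', 'away')]
game_id=3: ✓ → 82
game_id=4: ✗
game_id=5: ✓ → 130
game_id=6: ✓ → 87
game_id=7: ✓ → 82
game_id=8: ✓ → 101
game_id=9: ✓ → 127
game_id=10: ✓ → 98
game_id=11: ✓ → 138
game_id=12: ✓ → 109
game_id=13: ✓ → 91
quarter_sum = 82 + 130 + 87 + 82 + 101 + 127 + 98 + 138 + 109 + 91 = 1045
—
[attendance_min: attendance <= 7711 OR quarter = 3]
game_id=3: ✓ → 82
game_id=4: ✗
game_id=5: ✓ → 130
game_id=6: ✓ → 87
game_id=7: ✗
game_id=8: ✗
game_id=9: ✗
game_id=10: ✓ → 98
game_id=11: ✗
game_id=12: ✗
game_id=13: ✓ → 91
attendance_min = MIN(82, 130, 87, 98, 91) = 82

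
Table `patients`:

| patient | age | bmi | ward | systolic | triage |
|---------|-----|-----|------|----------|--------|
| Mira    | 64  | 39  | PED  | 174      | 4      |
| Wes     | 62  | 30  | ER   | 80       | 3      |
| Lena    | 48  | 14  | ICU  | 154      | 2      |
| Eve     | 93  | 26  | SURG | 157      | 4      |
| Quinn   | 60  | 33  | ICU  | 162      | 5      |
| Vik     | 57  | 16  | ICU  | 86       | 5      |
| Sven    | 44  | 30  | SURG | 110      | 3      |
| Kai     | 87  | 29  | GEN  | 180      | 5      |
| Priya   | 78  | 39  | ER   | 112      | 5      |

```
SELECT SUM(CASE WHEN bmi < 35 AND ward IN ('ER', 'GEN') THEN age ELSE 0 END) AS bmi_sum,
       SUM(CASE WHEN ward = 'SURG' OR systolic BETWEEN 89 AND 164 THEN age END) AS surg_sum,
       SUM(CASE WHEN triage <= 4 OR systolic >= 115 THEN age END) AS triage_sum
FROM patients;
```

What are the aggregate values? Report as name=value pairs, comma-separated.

[bmi_sum: bmi < 35 AND ward IN ('ER', 'GEN')]
patient=Mira: ✗
patient=Wes: ✓ → 62
patient=Lena: ✗
patient=Eve: ✗
patient=Quinn: ✗
patient=Vik: ✗
patient=Sven: ✗
patient=Kai: ✓ → 87
patient=Priya: ✗
bmi_sum = 62 + 87 = 149
—
[surg_sum: ward = 'SURG' OR systolic BETWEEN 89 AND 164]
patient=Mira: ✗
patient=Wes: ✗
patient=Lena: ✓ → 48
patient=Eve: ✓ → 93
patient=Quinn: ✓ → 60
patient=Vik: ✗
patient=Sven: ✓ → 44
patient=Kai: ✗
patient=Priya: ✓ → 78
surg_sum = 48 + 93 + 60 + 44 + 78 = 323
—
[triage_sum: triage <= 4 OR systolic >= 115]
patient=Mira: ✓ → 64
patient=Wes: ✓ → 62
patient=Lena: ✓ → 48
patient=Eve: ✓ → 93
patient=Quinn: ✓ → 60
patient=Vik: ✗
patient=Sven: ✓ → 44
patient=Kai: ✓ → 87
patient=Priya: ✗
triage_sum = 64 + 62 + 48 + 93 + 60 + 44 + 87 = 458

bmi_sum=149, surg_sum=323, triage_sum=458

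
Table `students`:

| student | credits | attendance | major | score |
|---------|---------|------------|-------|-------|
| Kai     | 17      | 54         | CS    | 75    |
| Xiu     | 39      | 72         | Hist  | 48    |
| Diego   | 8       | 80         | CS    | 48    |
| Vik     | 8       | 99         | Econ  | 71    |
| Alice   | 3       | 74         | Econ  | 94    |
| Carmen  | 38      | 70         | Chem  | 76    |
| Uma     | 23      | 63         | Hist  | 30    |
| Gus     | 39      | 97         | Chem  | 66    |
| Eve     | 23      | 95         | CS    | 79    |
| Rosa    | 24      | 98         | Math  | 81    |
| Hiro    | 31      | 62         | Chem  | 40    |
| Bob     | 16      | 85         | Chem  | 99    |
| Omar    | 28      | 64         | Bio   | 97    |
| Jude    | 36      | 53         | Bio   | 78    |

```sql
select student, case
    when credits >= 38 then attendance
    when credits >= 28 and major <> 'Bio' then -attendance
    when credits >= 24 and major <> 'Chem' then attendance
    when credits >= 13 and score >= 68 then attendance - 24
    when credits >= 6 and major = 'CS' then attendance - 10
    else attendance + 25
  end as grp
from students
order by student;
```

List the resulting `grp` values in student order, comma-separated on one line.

99, 61, 70, 70, 71, 97, -62, 53, 30, 64, 98, 88, 124, 72

student=Alice: ELSE → 99
student=Bob: credits >= 13 and score >= 68 → 61
student=Carmen: credits >= 38 → 70
student=Diego: credits >= 6 and major = 'CS' → 70
student=Eve: credits >= 13 and score >= 68 → 71
student=Gus: credits >= 38 → 97
student=Hiro: credits >= 28 and major <> 'Bio' → -62
student=Jude: credits >= 24 and major <> 'Chem' → 53
student=Kai: credits >= 13 and score >= 68 → 30
student=Omar: credits >= 24 and major <> 'Chem' → 64
student=Rosa: credits >= 24 and major <> 'Chem' → 98
student=Uma: ELSE → 88
student=Vik: ELSE → 124
student=Xiu: credits >= 38 → 72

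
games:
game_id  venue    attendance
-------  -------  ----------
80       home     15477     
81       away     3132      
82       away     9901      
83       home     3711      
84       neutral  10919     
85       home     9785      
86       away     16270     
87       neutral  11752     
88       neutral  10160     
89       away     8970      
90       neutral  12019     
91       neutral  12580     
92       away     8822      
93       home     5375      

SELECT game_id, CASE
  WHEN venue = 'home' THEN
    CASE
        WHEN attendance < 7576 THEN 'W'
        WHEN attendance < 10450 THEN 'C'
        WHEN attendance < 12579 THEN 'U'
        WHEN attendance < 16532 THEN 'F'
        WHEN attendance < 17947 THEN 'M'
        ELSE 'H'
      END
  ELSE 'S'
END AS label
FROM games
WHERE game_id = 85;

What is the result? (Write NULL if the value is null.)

game_id = 85: venue=home, attendance=9785.
venue='home' → inner[attendance < 10450] → C

C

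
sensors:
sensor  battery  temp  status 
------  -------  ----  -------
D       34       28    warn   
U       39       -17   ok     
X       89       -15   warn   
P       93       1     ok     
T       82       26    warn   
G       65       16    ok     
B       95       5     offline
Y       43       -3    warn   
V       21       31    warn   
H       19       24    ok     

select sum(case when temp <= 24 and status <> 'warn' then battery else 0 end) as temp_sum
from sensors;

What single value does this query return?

311

sensor=D: ✗
sensor=U: ✓ → 39
sensor=X: ✗
sensor=P: ✓ → 93
sensor=T: ✗
sensor=G: ✓ → 65
sensor=B: ✓ → 95
sensor=Y: ✗
sensor=V: ✗
sensor=H: ✓ → 19
temp_sum = 39 + 93 + 65 + 95 + 19 = 311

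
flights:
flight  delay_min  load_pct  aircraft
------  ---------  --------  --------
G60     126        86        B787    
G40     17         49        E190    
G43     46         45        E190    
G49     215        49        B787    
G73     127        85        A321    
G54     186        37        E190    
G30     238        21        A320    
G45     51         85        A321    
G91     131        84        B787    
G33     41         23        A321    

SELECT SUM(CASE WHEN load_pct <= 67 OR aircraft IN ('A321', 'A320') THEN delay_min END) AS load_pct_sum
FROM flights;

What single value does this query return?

921

flight=G60: ✗
flight=G40: ✓ → 17
flight=G43: ✓ → 46
flight=G49: ✓ → 215
flight=G73: ✓ → 127
flight=G54: ✓ → 186
flight=G30: ✓ → 238
flight=G45: ✓ → 51
flight=G91: ✗
flight=G33: ✓ → 41
load_pct_sum = 17 + 46 + 215 + 127 + 186 + 238 + 51 + 41 = 921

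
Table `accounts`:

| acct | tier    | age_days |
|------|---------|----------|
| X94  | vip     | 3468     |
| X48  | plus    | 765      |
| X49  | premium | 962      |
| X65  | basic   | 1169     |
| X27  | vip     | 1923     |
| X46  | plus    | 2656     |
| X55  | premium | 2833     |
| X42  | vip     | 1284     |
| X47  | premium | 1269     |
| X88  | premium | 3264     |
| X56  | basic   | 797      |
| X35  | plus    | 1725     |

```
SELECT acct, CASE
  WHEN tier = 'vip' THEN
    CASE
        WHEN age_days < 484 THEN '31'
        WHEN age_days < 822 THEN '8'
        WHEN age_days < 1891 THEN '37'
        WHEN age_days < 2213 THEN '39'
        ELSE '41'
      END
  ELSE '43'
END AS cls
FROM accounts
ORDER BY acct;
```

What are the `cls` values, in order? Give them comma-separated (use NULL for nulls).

acct=X27: tier='vip' → inner[age_days < 2213] → 39
acct=X35: tier='plus' → outer ELSE → 43
acct=X42: tier='vip' → inner[age_days < 1891] → 37
acct=X46: tier='plus' → outer ELSE → 43
acct=X47: tier='premium' → outer ELSE → 43
acct=X48: tier='plus' → outer ELSE → 43
acct=X49: tier='premium' → outer ELSE → 43
acct=X55: tier='premium' → outer ELSE → 43
acct=X56: tier='basic' → outer ELSE → 43
acct=X65: tier='basic' → outer ELSE → 43
acct=X88: tier='premium' → outer ELSE → 43
acct=X94: tier='vip' → inner[ELSE] → 41

39, 43, 37, 43, 43, 43, 43, 43, 43, 43, 43, 41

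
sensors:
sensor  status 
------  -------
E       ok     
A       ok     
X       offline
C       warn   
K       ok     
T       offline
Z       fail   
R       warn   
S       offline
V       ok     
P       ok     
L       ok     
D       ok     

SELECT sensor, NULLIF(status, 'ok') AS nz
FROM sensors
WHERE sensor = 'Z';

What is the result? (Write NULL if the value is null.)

fail

sensor = Z: status=fail.
status=fail vs ok: differ → fail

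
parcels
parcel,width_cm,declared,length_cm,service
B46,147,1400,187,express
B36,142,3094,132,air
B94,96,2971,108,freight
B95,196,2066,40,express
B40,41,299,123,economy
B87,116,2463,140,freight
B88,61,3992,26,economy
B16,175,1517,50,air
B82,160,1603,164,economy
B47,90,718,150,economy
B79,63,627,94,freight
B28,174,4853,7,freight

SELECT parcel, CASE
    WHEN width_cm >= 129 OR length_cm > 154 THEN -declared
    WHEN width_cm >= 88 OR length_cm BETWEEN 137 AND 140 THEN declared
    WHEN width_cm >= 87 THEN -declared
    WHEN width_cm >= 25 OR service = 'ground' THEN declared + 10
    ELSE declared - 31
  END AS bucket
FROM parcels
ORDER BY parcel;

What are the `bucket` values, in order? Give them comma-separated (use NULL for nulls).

-1517, -4853, -3094, 309, -1400, 718, 637, -1603, 2463, 4002, 2971, -2066

parcel=B16: width_cm >= 129 OR length_cm > 154 → -1517
parcel=B28: width_cm >= 129 OR length_cm > 154 → -4853
parcel=B36: width_cm >= 129 OR length_cm > 154 → -3094
parcel=B40: width_cm >= 25 OR service = 'ground' → 309
parcel=B46: width_cm >= 129 OR length_cm > 154 → -1400
parcel=B47: width_cm >= 88 OR length_cm BETWEEN 137 AND 140 → 718
parcel=B79: width_cm >= 25 OR service = 'ground' → 637
parcel=B82: width_cm >= 129 OR length_cm > 154 → -1603
parcel=B87: width_cm >= 88 OR length_cm BETWEEN 137 AND 140 → 2463
parcel=B88: width_cm >= 25 OR service = 'ground' → 4002
parcel=B94: width_cm >= 88 OR length_cm BETWEEN 137 AND 140 → 2971
parcel=B95: width_cm >= 129 OR length_cm > 154 → -2066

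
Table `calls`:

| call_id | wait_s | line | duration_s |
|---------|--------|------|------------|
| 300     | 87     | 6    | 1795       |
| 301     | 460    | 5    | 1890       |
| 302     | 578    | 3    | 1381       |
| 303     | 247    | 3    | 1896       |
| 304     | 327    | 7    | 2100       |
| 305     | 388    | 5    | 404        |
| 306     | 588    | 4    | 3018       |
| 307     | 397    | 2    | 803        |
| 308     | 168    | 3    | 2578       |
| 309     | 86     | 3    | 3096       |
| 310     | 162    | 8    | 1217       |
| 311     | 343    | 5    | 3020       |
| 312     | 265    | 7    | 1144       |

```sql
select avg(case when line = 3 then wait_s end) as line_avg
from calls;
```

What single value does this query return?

call_id=300: ✗
call_id=301: ✗
call_id=302: ✓ → 578
call_id=303: ✓ → 247
call_id=304: ✗
call_id=305: ✗
call_id=306: ✗
call_id=307: ✗
call_id=308: ✓ → 168
call_id=309: ✓ → 86
call_id=310: ✗
call_id=311: ✗
call_id=312: ✗
line_avg = (578 + 247 + 168 + 86) / 4 = 269.75

269.75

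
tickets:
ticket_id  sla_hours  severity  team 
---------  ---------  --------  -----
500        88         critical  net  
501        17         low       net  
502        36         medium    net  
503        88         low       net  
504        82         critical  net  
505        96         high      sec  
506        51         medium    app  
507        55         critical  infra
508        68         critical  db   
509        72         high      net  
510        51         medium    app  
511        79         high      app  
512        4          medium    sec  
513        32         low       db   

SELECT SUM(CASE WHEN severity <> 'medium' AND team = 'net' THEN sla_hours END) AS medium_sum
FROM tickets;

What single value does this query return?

ticket_id=500: ✓ → 88
ticket_id=501: ✓ → 17
ticket_id=502: ✗
ticket_id=503: ✓ → 88
ticket_id=504: ✓ → 82
ticket_id=505: ✗
ticket_id=506: ✗
ticket_id=507: ✗
ticket_id=508: ✗
ticket_id=509: ✓ → 72
ticket_id=510: ✗
ticket_id=511: ✗
ticket_id=512: ✗
ticket_id=513: ✗
medium_sum = 88 + 17 + 88 + 82 + 72 = 347

347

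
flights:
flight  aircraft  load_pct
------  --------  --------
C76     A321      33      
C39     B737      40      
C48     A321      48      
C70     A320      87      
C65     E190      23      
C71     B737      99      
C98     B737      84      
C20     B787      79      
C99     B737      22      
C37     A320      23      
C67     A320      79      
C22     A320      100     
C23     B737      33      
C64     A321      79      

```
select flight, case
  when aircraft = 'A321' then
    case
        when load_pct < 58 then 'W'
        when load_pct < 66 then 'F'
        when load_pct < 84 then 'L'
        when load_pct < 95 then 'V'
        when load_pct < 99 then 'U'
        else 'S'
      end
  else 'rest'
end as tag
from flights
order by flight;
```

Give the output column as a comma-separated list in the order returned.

flight=C20: aircraft='B787' → outer ELSE → rest
flight=C22: aircraft='A320' → outer ELSE → rest
flight=C23: aircraft='B737' → outer ELSE → rest
flight=C37: aircraft='A320' → outer ELSE → rest
flight=C39: aircraft='B737' → outer ELSE → rest
flight=C48: aircraft='A321' → inner[load_pct < 58] → W
flight=C64: aircraft='A321' → inner[load_pct < 84] → L
flight=C65: aircraft='E190' → outer ELSE → rest
flight=C67: aircraft='A320' → outer ELSE → rest
flight=C70: aircraft='A320' → outer ELSE → rest
flight=C71: aircraft='B737' → outer ELSE → rest
flight=C76: aircraft='A321' → inner[load_pct < 58] → W
flight=C98: aircraft='B737' → outer ELSE → rest
flight=C99: aircraft='B737' → outer ELSE → rest

rest, rest, rest, rest, rest, W, L, rest, rest, rest, rest, W, rest, rest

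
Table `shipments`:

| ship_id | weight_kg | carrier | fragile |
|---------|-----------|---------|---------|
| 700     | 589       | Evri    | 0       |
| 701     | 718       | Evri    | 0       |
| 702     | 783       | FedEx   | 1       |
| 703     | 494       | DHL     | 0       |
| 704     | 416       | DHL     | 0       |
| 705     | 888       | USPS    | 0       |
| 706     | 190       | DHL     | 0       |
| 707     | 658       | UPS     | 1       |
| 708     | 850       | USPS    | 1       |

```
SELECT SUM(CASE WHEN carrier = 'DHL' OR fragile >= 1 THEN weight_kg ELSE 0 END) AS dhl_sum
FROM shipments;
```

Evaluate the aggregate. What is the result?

3391

ship_id=700: ✗
ship_id=701: ✗
ship_id=702: ✓ → 783
ship_id=703: ✓ → 494
ship_id=704: ✓ → 416
ship_id=705: ✗
ship_id=706: ✓ → 190
ship_id=707: ✓ → 658
ship_id=708: ✓ → 850
dhl_sum = 783 + 494 + 416 + 190 + 658 + 850 = 3391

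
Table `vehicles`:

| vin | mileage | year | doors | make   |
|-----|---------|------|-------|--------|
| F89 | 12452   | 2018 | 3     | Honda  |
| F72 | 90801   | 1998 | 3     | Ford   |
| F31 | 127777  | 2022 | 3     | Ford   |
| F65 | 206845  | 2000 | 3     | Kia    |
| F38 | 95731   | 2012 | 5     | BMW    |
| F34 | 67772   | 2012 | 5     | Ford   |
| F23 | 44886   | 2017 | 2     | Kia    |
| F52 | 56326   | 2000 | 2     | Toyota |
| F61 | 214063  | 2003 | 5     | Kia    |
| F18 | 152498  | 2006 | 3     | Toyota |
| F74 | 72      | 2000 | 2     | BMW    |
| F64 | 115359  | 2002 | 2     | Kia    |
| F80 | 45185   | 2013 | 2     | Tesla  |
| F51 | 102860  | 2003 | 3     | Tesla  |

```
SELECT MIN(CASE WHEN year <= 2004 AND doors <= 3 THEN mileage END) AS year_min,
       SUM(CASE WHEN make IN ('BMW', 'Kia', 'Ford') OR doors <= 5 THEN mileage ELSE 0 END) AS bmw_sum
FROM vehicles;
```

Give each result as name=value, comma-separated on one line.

[year_min: year <= 2004 AND doors <= 3]
vin=F89: ✗
vin=F72: ✓ → 90801
vin=F31: ✗
vin=F65: ✓ → 206845
vin=F38: ✗
vin=F34: ✗
vin=F23: ✗
vin=F52: ✓ → 56326
vin=F61: ✗
vin=F18: ✗
vin=F74: ✓ → 72
vin=F64: ✓ → 115359
vin=F80: ✗
vin=F51: ✓ → 102860
year_min = MIN(90801, 206845, 56326, 72, 115359, 102860) = 72
—
[bmw_sum: make IN ('BMW', 'Kia', 'Ford') OR doors <= 5]
vin=F89: ✓ → 12452
vin=F72: ✓ → 90801
vin=F31: ✓ → 127777
vin=F65: ✓ → 206845
vin=F38: ✓ → 95731
vin=F34: ✓ → 67772
vin=F23: ✓ → 44886
vin=F52: ✓ → 56326
vin=F61: ✓ → 214063
vin=F18: ✓ → 152498
vin=F74: ✓ → 72
vin=F64: ✓ → 115359
vin=F80: ✓ → 45185
vin=F51: ✓ → 102860
bmw_sum = 12452 + 90801 + 127777 + 206845 + 95731 + 67772 + 44886 + 56326 + 214063 + 152498 + 72 + 115359 + 45185 + 102860 = 1332627

year_min=72, bmw_sum=1332627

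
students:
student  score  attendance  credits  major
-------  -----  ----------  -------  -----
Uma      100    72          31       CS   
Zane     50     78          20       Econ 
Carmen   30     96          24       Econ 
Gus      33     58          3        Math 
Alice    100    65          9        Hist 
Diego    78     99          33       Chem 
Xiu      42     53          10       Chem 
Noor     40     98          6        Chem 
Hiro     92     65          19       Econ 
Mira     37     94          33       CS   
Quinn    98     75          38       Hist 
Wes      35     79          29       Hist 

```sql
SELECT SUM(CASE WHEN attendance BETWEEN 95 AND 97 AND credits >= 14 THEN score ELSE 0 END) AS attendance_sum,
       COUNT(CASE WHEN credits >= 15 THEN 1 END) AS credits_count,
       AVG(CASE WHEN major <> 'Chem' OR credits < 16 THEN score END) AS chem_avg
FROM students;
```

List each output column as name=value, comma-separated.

attendance_sum=30, credits_count=8, chem_avg=59.7272727273

[attendance_sum: attendance BETWEEN 95 AND 97 AND credits >= 14]
student=Uma: ✗
student=Zane: ✗
student=Carmen: ✓ → 30
student=Gus: ✗
student=Alice: ✗
student=Diego: ✗
student=Xiu: ✗
student=Noor: ✗
student=Hiro: ✗
student=Mira: ✗
student=Quinn: ✗
student=Wes: ✗
attendance_sum = 30
—
[credits_count: credits >= 15]
student=Uma: ✓ → 1
student=Zane: ✓ → 1
student=Carmen: ✓ → 1
student=Gus: ✗
student=Alice: ✗
student=Diego: ✓ → 1
student=Xiu: ✗
student=Noor: ✗
student=Hiro: ✓ → 1
student=Mira: ✓ → 1
student=Quinn: ✓ → 1
student=Wes: ✓ → 1
credits_count = COUNT(1, 1, 1, 1, 1, 1, 1, 1) = 8
—
[chem_avg: major <> 'Chem' OR credits < 16]
student=Uma: ✓ → 100
student=Zane: ✓ → 50
student=Carmen: ✓ → 30
student=Gus: ✓ → 33
student=Alice: ✓ → 100
student=Diego: ✗
student=Xiu: ✓ → 42
student=Noor: ✓ → 40
student=Hiro: ✓ → 92
student=Mira: ✓ → 37
student=Quinn: ✓ → 98
student=Wes: ✓ → 35
chem_avg = (100 + 50 + 30 + 33 + 100 + 42 + 40 + 92 + 37 + 98 + 35) / 11 = 59.7272727273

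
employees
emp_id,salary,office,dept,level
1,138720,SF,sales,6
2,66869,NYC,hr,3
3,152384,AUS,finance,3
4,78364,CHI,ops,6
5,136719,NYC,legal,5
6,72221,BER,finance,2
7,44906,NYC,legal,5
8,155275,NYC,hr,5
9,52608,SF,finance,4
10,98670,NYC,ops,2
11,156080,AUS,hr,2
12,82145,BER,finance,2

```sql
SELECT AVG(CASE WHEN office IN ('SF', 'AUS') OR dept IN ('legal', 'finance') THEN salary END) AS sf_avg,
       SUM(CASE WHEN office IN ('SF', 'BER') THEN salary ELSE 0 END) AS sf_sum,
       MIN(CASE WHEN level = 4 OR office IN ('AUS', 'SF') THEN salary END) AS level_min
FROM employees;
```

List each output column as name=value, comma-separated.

sf_avg=104472.875, sf_sum=345694, level_min=52608

[sf_avg: office IN ('SF', 'AUS') OR dept IN ('legal', 'finance')]
emp_id=1: ✓ → 138720
emp_id=2: ✗
emp_id=3: ✓ → 152384
emp_id=4: ✗
emp_id=5: ✓ → 136719
emp_id=6: ✓ → 72221
emp_id=7: ✓ → 44906
emp_id=8: ✗
emp_id=9: ✓ → 52608
emp_id=10: ✗
emp_id=11: ✓ → 156080
emp_id=12: ✓ → 82145
sf_avg = (138720 + 152384 + 136719 + 72221 + 44906 + 52608 + 156080 + 82145) / 8 = 104472.875
—
[sf_sum: office IN ('SF', 'BER')]
emp_id=1: ✓ → 138720
emp_id=2: ✗
emp_id=3: ✗
emp_id=4: ✗
emp_id=5: ✗
emp_id=6: ✓ → 72221
emp_id=7: ✗
emp_id=8: ✗
emp_id=9: ✓ → 52608
emp_id=10: ✗
emp_id=11: ✗
emp_id=12: ✓ → 82145
sf_sum = 138720 + 72221 + 52608 + 82145 = 345694
—
[level_min: level = 4 OR office IN ('AUS', 'SF')]
emp_id=1: ✓ → 138720
emp_id=2: ✗
emp_id=3: ✓ → 152384
emp_id=4: ✗
emp_id=5: ✗
emp_id=6: ✗
emp_id=7: ✗
emp_id=8: ✗
emp_id=9: ✓ → 52608
emp_id=10: ✗
emp_id=11: ✓ → 156080
emp_id=12: ✗
level_min = MIN(138720, 152384, 52608, 156080) = 52608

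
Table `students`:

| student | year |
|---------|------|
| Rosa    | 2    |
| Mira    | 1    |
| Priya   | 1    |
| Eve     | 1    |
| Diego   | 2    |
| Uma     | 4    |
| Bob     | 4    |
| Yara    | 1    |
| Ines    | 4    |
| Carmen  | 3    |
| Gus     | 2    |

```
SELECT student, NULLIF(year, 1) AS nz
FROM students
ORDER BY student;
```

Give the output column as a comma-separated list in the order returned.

student=Bob: year=4 vs 1: differ → 4
student=Carmen: year=3 vs 1: differ → 3
student=Diego: year=2 vs 1: differ → 2
student=Eve: year=1 vs 1: equal → NULL
student=Gus: year=2 vs 1: differ → 2
student=Ines: year=4 vs 1: differ → 4
student=Mira: year=1 vs 1: equal → NULL
student=Priya: year=1 vs 1: equal → NULL
student=Rosa: year=2 vs 1: differ → 2
student=Uma: year=4 vs 1: differ → 4
student=Yara: year=1 vs 1: equal → NULL

4, 3, 2, NULL, 2, 4, NULL, NULL, 2, 4, NULL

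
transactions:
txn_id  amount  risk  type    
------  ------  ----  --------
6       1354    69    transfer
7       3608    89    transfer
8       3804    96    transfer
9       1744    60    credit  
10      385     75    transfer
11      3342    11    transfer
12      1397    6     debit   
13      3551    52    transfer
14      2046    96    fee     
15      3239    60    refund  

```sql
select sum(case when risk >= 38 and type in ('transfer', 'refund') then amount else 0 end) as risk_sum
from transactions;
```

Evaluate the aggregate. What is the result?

15941

txn_id=6: ✓ → 1354
txn_id=7: ✓ → 3608
txn_id=8: ✓ → 3804
txn_id=9: ✗
txn_id=10: ✓ → 385
txn_id=11: ✗
txn_id=12: ✗
txn_id=13: ✓ → 3551
txn_id=14: ✗
txn_id=15: ✓ → 3239
risk_sum = 1354 + 3608 + 3804 + 385 + 3551 + 3239 = 15941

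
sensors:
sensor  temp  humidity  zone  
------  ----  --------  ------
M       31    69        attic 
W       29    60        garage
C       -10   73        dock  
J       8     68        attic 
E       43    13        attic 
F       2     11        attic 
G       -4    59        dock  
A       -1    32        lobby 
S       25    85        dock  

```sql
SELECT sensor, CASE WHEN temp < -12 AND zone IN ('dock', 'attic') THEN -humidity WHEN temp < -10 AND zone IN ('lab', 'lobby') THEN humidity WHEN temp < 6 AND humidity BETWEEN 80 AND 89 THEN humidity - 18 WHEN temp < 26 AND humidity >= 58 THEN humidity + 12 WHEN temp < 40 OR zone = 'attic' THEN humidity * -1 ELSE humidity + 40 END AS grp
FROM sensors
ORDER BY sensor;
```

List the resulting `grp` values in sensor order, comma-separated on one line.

sensor=A: temp < 40 OR zone = 'attic' → -32
sensor=C: temp < 26 AND humidity >= 58 → 85
sensor=E: temp < 40 OR zone = 'attic' → -13
sensor=F: temp < 40 OR zone = 'attic' → -11
sensor=G: temp < 26 AND humidity >= 58 → 71
sensor=J: temp < 26 AND humidity >= 58 → 80
sensor=M: temp < 40 OR zone = 'attic' → -69
sensor=S: temp < 26 AND humidity >= 58 → 97
sensor=W: temp < 40 OR zone = 'attic' → -60

-32, 85, -13, -11, 71, 80, -69, 97, -60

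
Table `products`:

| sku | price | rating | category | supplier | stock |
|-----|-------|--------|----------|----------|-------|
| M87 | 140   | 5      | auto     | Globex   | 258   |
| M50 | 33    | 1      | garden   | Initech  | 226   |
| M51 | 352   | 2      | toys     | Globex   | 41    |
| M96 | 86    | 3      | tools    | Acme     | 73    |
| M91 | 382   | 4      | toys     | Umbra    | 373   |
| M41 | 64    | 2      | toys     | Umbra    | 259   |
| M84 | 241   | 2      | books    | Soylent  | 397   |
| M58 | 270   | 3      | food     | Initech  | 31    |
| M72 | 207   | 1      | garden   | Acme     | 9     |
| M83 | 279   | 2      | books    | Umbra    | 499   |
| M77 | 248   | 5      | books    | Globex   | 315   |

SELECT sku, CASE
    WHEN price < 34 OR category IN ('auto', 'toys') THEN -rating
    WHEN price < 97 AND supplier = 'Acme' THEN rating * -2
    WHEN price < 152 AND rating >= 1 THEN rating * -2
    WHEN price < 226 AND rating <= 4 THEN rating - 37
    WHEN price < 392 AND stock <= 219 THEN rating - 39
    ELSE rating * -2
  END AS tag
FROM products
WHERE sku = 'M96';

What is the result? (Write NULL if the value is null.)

-6

sku = M96: price=86, rating=3, category=tools, supplier=Acme, stock=73.
price < 34 OR category IN ('auto', 'toys') → false
price < 97 AND supplier = 'Acme' → true → -6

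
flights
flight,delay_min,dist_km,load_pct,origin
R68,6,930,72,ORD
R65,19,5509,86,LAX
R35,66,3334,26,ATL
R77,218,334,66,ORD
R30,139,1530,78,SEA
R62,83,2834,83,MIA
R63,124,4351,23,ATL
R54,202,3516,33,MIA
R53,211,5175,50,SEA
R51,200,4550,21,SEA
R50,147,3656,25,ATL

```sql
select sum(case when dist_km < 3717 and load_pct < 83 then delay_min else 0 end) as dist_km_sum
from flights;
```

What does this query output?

778

flight=R68: ✓ → 6
flight=R65: ✗
flight=R35: ✓ → 66
flight=R77: ✓ → 218
flight=R30: ✓ → 139
flight=R62: ✗
flight=R63: ✗
flight=R54: ✓ → 202
flight=R53: ✗
flight=R51: ✗
flight=R50: ✓ → 147
dist_km_sum = 6 + 66 + 218 + 139 + 202 + 147 = 778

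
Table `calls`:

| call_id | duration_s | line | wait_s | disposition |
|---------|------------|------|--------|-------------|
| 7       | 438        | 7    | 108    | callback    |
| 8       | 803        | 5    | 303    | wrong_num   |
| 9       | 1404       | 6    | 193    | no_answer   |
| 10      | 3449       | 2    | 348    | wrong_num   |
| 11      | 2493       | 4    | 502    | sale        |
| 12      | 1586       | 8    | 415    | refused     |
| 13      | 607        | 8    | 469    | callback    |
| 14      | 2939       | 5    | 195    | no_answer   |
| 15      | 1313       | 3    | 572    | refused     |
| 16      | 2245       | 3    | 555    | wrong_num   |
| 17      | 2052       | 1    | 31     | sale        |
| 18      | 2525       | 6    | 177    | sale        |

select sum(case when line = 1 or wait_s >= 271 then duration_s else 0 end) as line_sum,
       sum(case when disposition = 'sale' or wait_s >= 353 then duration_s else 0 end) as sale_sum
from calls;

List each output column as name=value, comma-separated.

line_sum=14548, sale_sum=12821

[line_sum: line = 1 or wait_s >= 271]
call_id=7: ✗
call_id=8: ✓ → 803
call_id=9: ✗
call_id=10: ✓ → 3449
call_id=11: ✓ → 2493
call_id=12: ✓ → 1586
call_id=13: ✓ → 607
call_id=14: ✗
call_id=15: ✓ → 1313
call_id=16: ✓ → 2245
call_id=17: ✓ → 2052
call_id=18: ✗
line_sum = 803 + 3449 + 2493 + 1586 + 607 + 1313 + 2245 + 2052 = 14548
—
[sale_sum: disposition = 'sale' or wait_s >= 353]
call_id=7: ✗
call_id=8: ✗
call_id=9: ✗
call_id=10: ✗
call_id=11: ✓ → 2493
call_id=12: ✓ → 1586
call_id=13: ✓ → 607
call_id=14: ✗
call_id=15: ✓ → 1313
call_id=16: ✓ → 2245
call_id=17: ✓ → 2052
call_id=18: ✓ → 2525
sale_sum = 2493 + 1586 + 607 + 1313 + 2245 + 2052 + 2525 = 12821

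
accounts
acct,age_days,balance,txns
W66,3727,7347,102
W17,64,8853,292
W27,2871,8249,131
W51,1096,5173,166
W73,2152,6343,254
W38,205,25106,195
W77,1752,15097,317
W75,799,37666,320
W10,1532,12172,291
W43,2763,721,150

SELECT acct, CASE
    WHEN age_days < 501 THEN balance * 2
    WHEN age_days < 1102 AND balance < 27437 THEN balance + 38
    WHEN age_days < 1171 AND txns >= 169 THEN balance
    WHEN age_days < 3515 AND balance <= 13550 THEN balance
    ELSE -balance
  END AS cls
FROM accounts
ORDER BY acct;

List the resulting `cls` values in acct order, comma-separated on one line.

12172, 17706, 8249, 50212, 721, 5211, -7347, 6343, 37666, -15097

acct=W10: age_days < 3515 AND balance <= 13550 → 12172
acct=W17: age_days < 501 → 17706
acct=W27: age_days < 3515 AND balance <= 13550 → 8249
acct=W38: age_days < 501 → 50212
acct=W43: age_days < 3515 AND balance <= 13550 → 721
acct=W51: age_days < 1102 AND balance < 27437 → 5211
acct=W66: ELSE → -7347
acct=W73: age_days < 3515 AND balance <= 13550 → 6343
acct=W75: age_days < 1171 AND txns >= 169 → 37666
acct=W77: ELSE → -15097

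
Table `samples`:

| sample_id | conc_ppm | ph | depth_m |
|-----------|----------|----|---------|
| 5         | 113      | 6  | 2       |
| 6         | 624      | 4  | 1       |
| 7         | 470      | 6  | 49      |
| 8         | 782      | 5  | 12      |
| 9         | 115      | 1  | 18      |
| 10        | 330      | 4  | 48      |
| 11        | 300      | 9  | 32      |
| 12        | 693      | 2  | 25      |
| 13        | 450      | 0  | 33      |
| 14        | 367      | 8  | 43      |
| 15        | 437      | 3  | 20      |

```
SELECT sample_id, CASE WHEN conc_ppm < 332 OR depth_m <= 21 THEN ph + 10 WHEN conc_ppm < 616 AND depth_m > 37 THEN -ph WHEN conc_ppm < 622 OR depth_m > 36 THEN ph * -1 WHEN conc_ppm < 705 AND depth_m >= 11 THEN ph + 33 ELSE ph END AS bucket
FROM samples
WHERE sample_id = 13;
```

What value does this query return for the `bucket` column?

sample_id = 13: conc_ppm=450, ph=0, depth_m=33.
conc_ppm < 332 OR depth_m <= 21 → false
conc_ppm < 616 AND depth_m > 37 → false
conc_ppm < 622 OR depth_m > 36 → true → 0

0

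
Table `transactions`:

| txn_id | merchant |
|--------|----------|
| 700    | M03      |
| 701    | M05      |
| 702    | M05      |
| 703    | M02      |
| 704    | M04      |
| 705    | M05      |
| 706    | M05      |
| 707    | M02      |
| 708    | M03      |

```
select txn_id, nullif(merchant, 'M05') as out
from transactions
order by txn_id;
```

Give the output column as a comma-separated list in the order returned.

M03, NULL, NULL, M02, M04, NULL, NULL, M02, M03

txn_id=700: merchant=M03 vs M05: differ → M03
txn_id=701: merchant=M05 vs M05: equal → NULL
txn_id=702: merchant=M05 vs M05: equal → NULL
txn_id=703: merchant=M02 vs M05: differ → M02
txn_id=704: merchant=M04 vs M05: differ → M04
txn_id=705: merchant=M05 vs M05: equal → NULL
txn_id=706: merchant=M05 vs M05: equal → NULL
txn_id=707: merchant=M02 vs M05: differ → M02
txn_id=708: merchant=M03 vs M05: differ → M03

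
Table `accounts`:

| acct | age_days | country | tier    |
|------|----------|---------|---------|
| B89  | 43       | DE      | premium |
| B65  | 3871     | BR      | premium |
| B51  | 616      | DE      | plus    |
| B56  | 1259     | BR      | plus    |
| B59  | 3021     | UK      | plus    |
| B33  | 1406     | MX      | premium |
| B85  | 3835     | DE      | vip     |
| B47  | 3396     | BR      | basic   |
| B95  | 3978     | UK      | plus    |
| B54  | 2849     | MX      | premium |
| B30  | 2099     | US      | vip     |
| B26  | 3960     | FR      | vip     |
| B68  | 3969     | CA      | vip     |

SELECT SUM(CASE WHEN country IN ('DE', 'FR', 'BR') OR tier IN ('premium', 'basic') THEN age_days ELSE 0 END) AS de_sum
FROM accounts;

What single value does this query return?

21235

acct=B89: ✓ → 43
acct=B65: ✓ → 3871
acct=B51: ✓ → 616
acct=B56: ✓ → 1259
acct=B59: ✗
acct=B33: ✓ → 1406
acct=B85: ✓ → 3835
acct=B47: ✓ → 3396
acct=B95: ✗
acct=B54: ✓ → 2849
acct=B30: ✗
acct=B26: ✓ → 3960
acct=B68: ✗
de_sum = 43 + 3871 + 616 + 1259 + 1406 + 3835 + 3396 + 2849 + 3960 = 21235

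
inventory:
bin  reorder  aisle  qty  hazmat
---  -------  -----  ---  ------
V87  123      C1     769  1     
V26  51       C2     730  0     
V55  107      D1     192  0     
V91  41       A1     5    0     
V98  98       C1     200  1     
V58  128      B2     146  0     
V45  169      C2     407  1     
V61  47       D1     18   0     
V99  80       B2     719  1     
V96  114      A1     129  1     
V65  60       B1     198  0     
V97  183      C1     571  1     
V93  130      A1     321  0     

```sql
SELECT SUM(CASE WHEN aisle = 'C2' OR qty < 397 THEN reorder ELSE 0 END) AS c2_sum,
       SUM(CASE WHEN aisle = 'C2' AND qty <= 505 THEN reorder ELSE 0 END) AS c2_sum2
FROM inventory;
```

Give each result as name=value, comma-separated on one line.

c2_sum=945, c2_sum2=169

[c2_sum: aisle = 'C2' OR qty < 397]
bin=V87: ✗
bin=V26: ✓ → 51
bin=V55: ✓ → 107
bin=V91: ✓ → 41
bin=V98: ✓ → 98
bin=V58: ✓ → 128
bin=V45: ✓ → 169
bin=V61: ✓ → 47
bin=V99: ✗
bin=V96: ✓ → 114
bin=V65: ✓ → 60
bin=V97: ✗
bin=V93: ✓ → 130
c2_sum = 51 + 107 + 41 + 98 + 128 + 169 + 47 + 114 + 60 + 130 = 945
—
[c2_sum2: aisle = 'C2' AND qty <= 505]
bin=V87: ✗
bin=V26: ✗
bin=V55: ✗
bin=V91: ✗
bin=V98: ✗
bin=V58: ✗
bin=V45: ✓ → 169
bin=V61: ✗
bin=V99: ✗
bin=V96: ✗
bin=V65: ✗
bin=V97: ✗
bin=V93: ✗
c2_sum2 = 169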